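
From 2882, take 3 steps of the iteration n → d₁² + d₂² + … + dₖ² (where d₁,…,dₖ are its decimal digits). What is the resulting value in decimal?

52

2882 → 2² + 8² + 8² + 2² = 4 + 64 + 64 + 4 = 136
136 → 1² + 3² + 6² = 1 + 9 + 36 = 46
46 → 4² + 6² = 16 + 36 = 52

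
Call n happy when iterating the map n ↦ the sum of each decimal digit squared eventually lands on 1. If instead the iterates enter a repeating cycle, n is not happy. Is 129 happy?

happy

129 → 1² + 2² + 9² = 1 + 4 + 81 = 86
86 → 8² + 6² = 64 + 36 = 100
100 → 1² + 0² + 0² = 1 + 0 + 0 = 1  — reached 1.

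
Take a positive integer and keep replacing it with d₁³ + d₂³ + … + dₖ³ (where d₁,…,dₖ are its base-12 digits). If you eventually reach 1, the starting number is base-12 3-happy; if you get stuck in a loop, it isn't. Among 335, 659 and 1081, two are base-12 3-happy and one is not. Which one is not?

1081

335: 335 → 1366 → 1854 → 1217 → 762 → 368 → 736 → 190 → 1028 → 856 → 1520 → 1728 → 1  — reaches 1 (base-12 3-happy)
659: 659 → 1611 → 1366 → 1854 → 1217 → 762 → 368 → 736 → 190 → 1028 → 856 → 1520 → 1728 → 1  — reaches 1 (base-12 3-happy)
1081: 1081 → 560 → 1539 → 1539  — repeats 1539 (not base-12 3-happy)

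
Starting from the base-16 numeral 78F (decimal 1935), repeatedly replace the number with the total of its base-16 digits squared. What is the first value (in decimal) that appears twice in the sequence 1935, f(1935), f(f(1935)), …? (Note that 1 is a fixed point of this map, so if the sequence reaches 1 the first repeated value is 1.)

169

1935 = (7,8,15)_16 → 338
338 = (1,5,2)_16 → 30
30 = (1,14)_16 → 197
197 = (12,5)_16 → 169
169 = (10,9)_16 → 181
181 = (11,5)_16 → 146
146 = (9,2)_16 → 85
85 = (5,5)_16 → 50
50 = (3,2)_16 → 13
13 = (13)_16 → 169  — 169 already appeared earlier.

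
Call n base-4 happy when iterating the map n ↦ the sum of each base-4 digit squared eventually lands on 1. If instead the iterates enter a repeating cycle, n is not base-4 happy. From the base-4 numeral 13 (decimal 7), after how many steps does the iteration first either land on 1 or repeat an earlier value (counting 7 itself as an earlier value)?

7 = (1,3)_4 → 1² + 3² = 10
10 = (2,2)_4 → 2² + 2² = 8
8 = (2,0)_4 → 2² + 0² = 4
4 = (1,0)_4 → 1² + 0² = 1  — reached 1.
That took 4 steps.

4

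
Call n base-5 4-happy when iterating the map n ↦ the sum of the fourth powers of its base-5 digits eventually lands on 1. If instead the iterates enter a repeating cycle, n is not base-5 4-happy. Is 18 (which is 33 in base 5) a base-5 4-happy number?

not base-5 4-happy

18 = (3,3)_5 → 162
162 = (1,1,2,2)_5 → 34
34 = (1,1,4)_5 → 258
258 = (2,0,1,3)_5 → 98
98 = (3,4,3)_5 → 418
418 = (3,1,3,3)_5 → 244
244 = (1,4,3,4)_5 → 594
594 = (4,3,3,4)_5 → 674
674 = (1,0,1,4,4)_5 → 514
514 = (4,0,2,4)_5 → 528
528 = (4,1,0,3)_5 → 338
338 = (2,3,2,3)_5 → 194
194 = (1,2,3,4)_5 → 354
354 = (2,4,0,4)_5 → 528  — 528 already seen; the sequence cycles without reaching 1.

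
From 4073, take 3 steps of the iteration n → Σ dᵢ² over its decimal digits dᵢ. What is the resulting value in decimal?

61

4073 → 4² + 0² + 7² + 3² = 74
74 → 7² + 4² = 65
65 → 6² + 5² = 61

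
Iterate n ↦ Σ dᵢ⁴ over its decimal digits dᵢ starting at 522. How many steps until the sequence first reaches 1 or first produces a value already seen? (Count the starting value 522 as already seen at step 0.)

522 → 5⁴ + 2⁴ + 2⁴ = 625 + 16 + 16 = 657
657 → 6⁴ + 5⁴ + 7⁴ = 1296 + 625 + 2401 = 4322
4322 → 4⁴ + 3⁴ + 2⁴ + 2⁴ = 256 + 81 + 16 + 16 = 369
369 → 3⁴ + 6⁴ + 9⁴ = 81 + 1296 + 6561 = 7938
7938 → 7⁴ + 9⁴ + 3⁴ + 8⁴ = 2401 + 6561 + 81 + 4096 = 13139
13139 → 1⁴ + 3⁴ + 1⁴ + 3⁴ + 9⁴ = 1 + 81 + 1 + 81 + 6561 = 6725
6725 → 6⁴ + 7⁴ + 2⁴ + 5⁴ = 1296 + 2401 + 16 + 625 = 4338
4338 → 4⁴ + 3⁴ + 3⁴ + 8⁴ = 256 + 81 + 81 + 4096 = 4514
4514 → 4⁴ + 5⁴ + 1⁴ + 4⁴ = 256 + 625 + 1 + 256 = 1138
1138 → 1⁴ + 1⁴ + 3⁴ + 8⁴ = 1 + 1 + 81 + 4096 = 4179
4179 → 4⁴ + 1⁴ + 7⁴ + 9⁴ = 256 + 1 + 2401 + 6561 = 9219
9219 → 9⁴ + 2⁴ + 1⁴ + 9⁴ = 6561 + 16 + 1 + 6561 = 13139  — 13139 repeats.
That took 12 steps.

12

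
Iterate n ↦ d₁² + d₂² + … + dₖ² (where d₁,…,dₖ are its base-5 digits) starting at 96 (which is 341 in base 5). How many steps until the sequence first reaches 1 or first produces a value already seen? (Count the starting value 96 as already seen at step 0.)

96 = (3,4,1)_5 → 3² + 4² + 1² = 26
26 = (1,0,1)_5 → 1² + 0² + 1² = 2
2 = (2)_5 → 2² = 4
4 = (4)_5 → 4² = 16
16 = (3,1)_5 → 3² + 1² = 10
10 = (2,0)_5 → 2² + 0² = 4  — 4 repeats.
That took 6 steps.

6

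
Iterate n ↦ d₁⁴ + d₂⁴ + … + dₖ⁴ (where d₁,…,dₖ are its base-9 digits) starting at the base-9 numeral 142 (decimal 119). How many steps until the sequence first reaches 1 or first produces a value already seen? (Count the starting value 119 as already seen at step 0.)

119 = (1,4,2)_9 → 1⁴ + 4⁴ + 2⁴ = 273
273 = (3,3,3)_9 → 3⁴ + 3⁴ + 3⁴ = 243
243 = (3,0,0)_9 → 3⁴ + 0⁴ + 0⁴ = 81
81 = (1,0,0)_9 → 1⁴ + 0⁴ + 0⁴ = 1  — reached 1.
That took 4 steps.

4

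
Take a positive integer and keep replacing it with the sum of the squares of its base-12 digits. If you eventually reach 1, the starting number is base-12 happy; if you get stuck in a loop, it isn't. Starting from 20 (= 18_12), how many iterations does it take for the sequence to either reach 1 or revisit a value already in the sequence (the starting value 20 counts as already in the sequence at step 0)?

20 = (1,8)_12 → 65
65 = (5,5)_12 → 50
50 = (4,2)_12 → 20  — 20 repeats.
That took 3 steps.

3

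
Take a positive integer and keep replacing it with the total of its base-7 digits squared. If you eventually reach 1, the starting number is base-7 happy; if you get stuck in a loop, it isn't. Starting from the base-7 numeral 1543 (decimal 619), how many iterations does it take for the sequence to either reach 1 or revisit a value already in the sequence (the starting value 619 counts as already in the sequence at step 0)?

619 = (1,5,4,3)_7 → 1² + 5² + 4² + 3² = 51
51 = (1,0,2)_7 → 1² + 0² + 2² = 5
5 = (5)_7 → 5² = 25
25 = (3,4)_7 → 3² + 4² = 25  — 25 repeats.
That took 4 steps.

4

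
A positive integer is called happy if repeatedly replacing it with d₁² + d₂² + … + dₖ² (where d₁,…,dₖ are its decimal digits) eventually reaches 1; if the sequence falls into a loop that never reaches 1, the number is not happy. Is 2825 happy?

2825 → 2² + 8² + 2² + 5² = 4 + 64 + 4 + 25 = 97
97 → 9² + 7² = 81 + 49 = 130
130 → 1² + 3² + 0² = 1 + 9 + 0 = 10
10 → 1² + 0² = 1 + 0 = 1  — reached 1.

happy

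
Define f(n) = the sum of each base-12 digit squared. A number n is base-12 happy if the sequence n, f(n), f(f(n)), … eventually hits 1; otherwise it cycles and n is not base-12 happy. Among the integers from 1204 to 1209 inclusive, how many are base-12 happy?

1

1204: 1204 → 96 → 64 → 41 → 34 → 104 → 128 → 164 → 66 → 61 → 26 → 8 → 64  (repeats 64)
1205: 1205 → 105 → 145 → 2 → 4 → 16 → 17 → 26 → 8 → 64 → 41 → 34 → 104 → 128 → 164 → 66 → 61 → 26  (repeats 26)
1206: 1206 → 116 → 145 → 2 → 4 → 16 → 17 → 26 → 8 → 64 → 41 → 34 → 104 → 128 → 164 → 66 → 61 → 26  (repeats 26)
1207: 1207 → 129 → 181 → 11 → 121 → 101 → 89 → 74 → 40 → 25 → 5 → 25  (repeats 25)
1208: 1208 → 144 → 1  (reaches 1)
1209: 1209 → 161 → 27 → 13 → 2 → 4 → 16 → 17 → 26 → 8 → 64 → 41 → 34 → 104 → 128 → 164 → 66 → 61 → 26  (repeats 26)
base-12 happy: 1208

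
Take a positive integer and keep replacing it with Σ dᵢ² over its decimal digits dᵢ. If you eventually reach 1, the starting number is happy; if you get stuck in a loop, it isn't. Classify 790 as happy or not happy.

790 → 7² + 9² + 0² = 49 + 81 + 0 = 130
130 → 1² + 3² + 0² = 1 + 9 + 0 = 10
10 → 1² + 0² = 1 + 0 = 1  — reached 1.

happy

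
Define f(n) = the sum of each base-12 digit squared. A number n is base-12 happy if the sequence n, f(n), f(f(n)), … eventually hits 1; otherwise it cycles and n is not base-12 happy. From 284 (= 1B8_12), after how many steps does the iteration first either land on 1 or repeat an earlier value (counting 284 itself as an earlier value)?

284 = (1,11,8)_12 → 1² + 11² + 8² = 1 + 121 + 64 = 186
186 = (1,3,6)_12 → 1² + 3² + 6² = 1 + 9 + 36 = 46
46 = (3,10)_12 → 3² + 10² = 9 + 100 = 109
109 = (9,1)_12 → 9² + 1² = 81 + 1 = 82
82 = (6,10)_12 → 6² + 10² = 36 + 100 = 136
136 = (11,4)_12 → 11² + 4² = 121 + 16 = 137
137 = (11,5)_12 → 11² + 5² = 121 + 25 = 146
146 = (1,0,2)_12 → 1² + 0² + 2² = 1 + 0 + 4 = 5
5 = (5)_12 → 5² = 25
25 = (2,1)_12 → 2² + 1² = 4 + 1 = 5  — 5 repeats.
That took 10 steps.

10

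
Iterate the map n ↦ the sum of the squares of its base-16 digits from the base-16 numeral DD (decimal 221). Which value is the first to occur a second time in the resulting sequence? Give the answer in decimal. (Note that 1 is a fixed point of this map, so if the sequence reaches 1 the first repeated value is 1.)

169

221 = (13,13)_16 → 338
338 = (1,5,2)_16 → 30
30 = (1,14)_16 → 197
197 = (12,5)_16 → 169
169 = (10,9)_16 → 181
181 = (11,5)_16 → 146
146 = (9,2)_16 → 85
85 = (5,5)_16 → 50
50 = (3,2)_16 → 13
13 = (13)_16 → 169  — 169 already appeared earlier.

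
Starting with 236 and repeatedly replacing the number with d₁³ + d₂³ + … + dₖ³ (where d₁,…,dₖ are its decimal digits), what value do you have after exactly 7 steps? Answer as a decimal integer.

371

236 → 2³ + 3³ + 6³ = 251
251 → 2³ + 5³ + 1³ = 134
134 → 1³ + 3³ + 4³ = 92
92 → 9³ + 2³ = 737
737 → 7³ + 3³ + 7³ = 713
713 → 7³ + 1³ + 3³ = 371
371 → 3³ + 7³ + 1³ = 371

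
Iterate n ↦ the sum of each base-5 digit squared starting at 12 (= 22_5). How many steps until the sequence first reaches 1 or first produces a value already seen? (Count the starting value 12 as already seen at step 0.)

5

12 = (2,2)_5 → 8
8 = (1,3)_5 → 10
10 = (2,0)_5 → 4
4 = (4)_5 → 16
16 = (3,1)_5 → 10  — 10 repeats.
That took 5 steps.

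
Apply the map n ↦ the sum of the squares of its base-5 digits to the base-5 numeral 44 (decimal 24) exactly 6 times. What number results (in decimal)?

24 = (4,4)_5 → 4² + 4² = 32
32 = (1,1,2)_5 → 1² + 1² + 2² = 6
6 = (1,1)_5 → 1² + 1² = 2
2 = (2)_5 → 2² = 4
4 = (4)_5 → 4² = 16
16 = (3,1)_5 → 3² + 1² = 10

10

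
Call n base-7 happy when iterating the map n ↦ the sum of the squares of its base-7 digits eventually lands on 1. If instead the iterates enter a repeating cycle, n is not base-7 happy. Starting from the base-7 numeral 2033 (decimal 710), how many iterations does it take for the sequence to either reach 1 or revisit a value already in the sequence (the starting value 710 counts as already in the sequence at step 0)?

710 = (2,0,3,3)_7 → 2² + 0² + 3² + 3² = 22
22 = (3,1)_7 → 3² + 1² = 10
10 = (1,3)_7 → 1² + 3² = 10  — 10 repeats.
That took 3 steps.

3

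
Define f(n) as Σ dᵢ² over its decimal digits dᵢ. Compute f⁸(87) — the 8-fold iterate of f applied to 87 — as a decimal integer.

87 → 8² + 7² = 64 + 49 = 113
113 → 1² + 1² + 3² = 1 + 1 + 9 = 11
11 → 1² + 1² = 1 + 1 = 2
2 → 2² = 4
4 → 4² = 16
16 → 1² + 6² = 1 + 36 = 37
37 → 3² + 7² = 9 + 49 = 58
58 → 5² + 8² = 25 + 64 = 89

89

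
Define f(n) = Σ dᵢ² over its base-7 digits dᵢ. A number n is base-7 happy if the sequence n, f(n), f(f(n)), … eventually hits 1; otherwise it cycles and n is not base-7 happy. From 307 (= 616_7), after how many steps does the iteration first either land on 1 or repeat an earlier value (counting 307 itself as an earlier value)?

307 = (6,1,6)_7 → 6² + 1² + 6² = 73
73 = (1,3,3)_7 → 1² + 3² + 3² = 19
19 = (2,5)_7 → 2² + 5² = 29
29 = (4,1)_7 → 4² + 1² = 17
17 = (2,3)_7 → 2² + 3² = 13
13 = (1,6)_7 → 1² + 6² = 37
37 = (5,2)_7 → 5² + 2² = 29  — 29 repeats.
That took 7 steps.

7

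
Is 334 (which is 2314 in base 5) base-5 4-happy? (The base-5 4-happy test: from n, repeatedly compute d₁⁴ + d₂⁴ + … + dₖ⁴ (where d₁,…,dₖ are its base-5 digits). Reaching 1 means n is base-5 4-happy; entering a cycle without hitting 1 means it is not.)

334 = (2,3,1,4)_5 → 2⁴ + 3⁴ + 1⁴ + 4⁴ = 16 + 81 + 1 + 256 = 354
354 = (2,4,0,4)_5 → 2⁴ + 4⁴ + 0⁴ + 4⁴ = 16 + 256 + 0 + 256 = 528
528 = (4,1,0,3)_5 → 4⁴ + 1⁴ + 0⁴ + 3⁴ = 256 + 1 + 0 + 81 = 338
338 = (2,3,2,3)_5 → 2⁴ + 3⁴ + 2⁴ + 3⁴ = 16 + 81 + 16 + 81 = 194
194 = (1,2,3,4)_5 → 1⁴ + 2⁴ + 3⁴ + 4⁴ = 1 + 16 + 81 + 256 = 354  — 354 already seen; the sequence cycles without reaching 1.

not base-5 4-happy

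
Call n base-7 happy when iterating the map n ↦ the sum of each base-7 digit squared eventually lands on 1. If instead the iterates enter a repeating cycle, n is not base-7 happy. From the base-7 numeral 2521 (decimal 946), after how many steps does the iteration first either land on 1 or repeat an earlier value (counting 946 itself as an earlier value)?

946 = (2,5,2,1)_7 → 2² + 5² + 2² + 1² = 34
34 = (4,6)_7 → 4² + 6² = 52
52 = (1,0,3)_7 → 1² + 0² + 3² = 10
10 = (1,3)_7 → 1² + 3² = 10  — 10 repeats.
That took 4 steps.

4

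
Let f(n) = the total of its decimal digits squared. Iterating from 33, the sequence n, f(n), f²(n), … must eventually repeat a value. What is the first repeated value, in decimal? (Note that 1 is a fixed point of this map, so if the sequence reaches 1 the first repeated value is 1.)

37

33 → 3² + 3² = 18
18 → 1² + 8² = 65
65 → 6² + 5² = 61
61 → 6² + 1² = 37
37 → 3² + 7² = 58
58 → 5² + 8² = 89
89 → 8² + 9² = 145
145 → 1² + 4² + 5² = 42
42 → 4² + 2² = 20
20 → 2² + 0² = 4
4 → 4² = 16
16 → 1² + 6² = 37  — 37 already appeared earlier.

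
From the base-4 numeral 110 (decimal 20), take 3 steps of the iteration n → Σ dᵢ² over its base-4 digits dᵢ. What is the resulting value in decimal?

20 = (1,1,0)_4 → 2
2 = (2)_4 → 4
4 = (1,0)_4 → 1

1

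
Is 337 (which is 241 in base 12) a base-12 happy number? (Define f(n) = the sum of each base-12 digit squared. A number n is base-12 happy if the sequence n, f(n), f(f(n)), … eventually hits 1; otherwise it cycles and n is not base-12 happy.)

not base-12 happy

337 = (2,4,1)_12 → 21
21 = (1,9)_12 → 82
82 = (6,10)_12 → 136
136 = (11,4)_12 → 137
137 = (11,5)_12 → 146
146 = (1,0,2)_12 → 5
5 = (5)_12 → 25
25 = (2,1)_12 → 5  — 5 already seen; the sequence cycles without reaching 1.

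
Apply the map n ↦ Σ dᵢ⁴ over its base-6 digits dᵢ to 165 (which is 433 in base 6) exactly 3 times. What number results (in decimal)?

165 = (4,3,3)_6 → 4⁴ + 3⁴ + 3⁴ = 418
418 = (1,5,3,4)_6 → 1⁴ + 5⁴ + 3⁴ + 4⁴ = 963
963 = (4,2,4,3)_6 → 4⁴ + 2⁴ + 4⁴ + 3⁴ = 609

609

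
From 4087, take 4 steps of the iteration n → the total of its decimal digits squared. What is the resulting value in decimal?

4087 → 4² + 0² + 8² + 7² = 16 + 0 + 64 + 49 = 129
129 → 1² + 2² + 9² = 1 + 4 + 81 = 86
86 → 8² + 6² = 64 + 36 = 100
100 → 1² + 0² + 0² = 1 + 0 + 0 = 1

1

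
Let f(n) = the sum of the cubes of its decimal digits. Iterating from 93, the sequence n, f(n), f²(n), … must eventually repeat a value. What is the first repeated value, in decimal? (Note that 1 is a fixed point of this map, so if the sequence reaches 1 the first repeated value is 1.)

153

93 → 9³ + 3³ = 729 + 27 = 756
756 → 7³ + 5³ + 6³ = 343 + 125 + 216 = 684
684 → 6³ + 8³ + 4³ = 216 + 512 + 64 = 792
792 → 7³ + 9³ + 2³ = 343 + 729 + 8 = 1080
1080 → 1³ + 0³ + 8³ + 0³ = 1 + 0 + 512 + 0 = 513
513 → 5³ + 1³ + 3³ = 125 + 1 + 27 = 153
153 → 1³ + 5³ + 3³ = 1 + 125 + 27 = 153  — 153 already appeared earlier.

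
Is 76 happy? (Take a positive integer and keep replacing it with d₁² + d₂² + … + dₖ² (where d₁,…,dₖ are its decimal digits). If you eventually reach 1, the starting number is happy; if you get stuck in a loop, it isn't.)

76 → 7² + 6² = 49 + 36 = 85
85 → 8² + 5² = 64 + 25 = 89
89 → 8² + 9² = 64 + 81 = 145
145 → 1² + 4² + 5² = 1 + 16 + 25 = 42
42 → 4² + 2² = 16 + 4 = 20
20 → 2² + 0² = 4 + 0 = 4
4 → 4² = 16
16 → 1² + 6² = 1 + 36 = 37
37 → 3² + 7² = 9 + 49 = 58
58 → 5² + 8² = 25 + 64 = 89  — 89 already seen; the sequence cycles without reaching 1.

not happy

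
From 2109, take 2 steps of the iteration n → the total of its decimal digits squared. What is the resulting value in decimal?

100

2109 → 86
86 → 100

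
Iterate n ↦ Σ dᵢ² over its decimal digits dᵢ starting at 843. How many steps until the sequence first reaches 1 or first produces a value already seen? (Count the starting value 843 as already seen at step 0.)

843 → 8² + 4² + 3² = 64 + 16 + 9 = 89
89 → 8² + 9² = 64 + 81 = 145
145 → 1² + 4² + 5² = 1 + 16 + 25 = 42
42 → 4² + 2² = 16 + 4 = 20
20 → 2² + 0² = 4 + 0 = 4
4 → 4² = 16
16 → 1² + 6² = 1 + 36 = 37
37 → 3² + 7² = 9 + 49 = 58
58 → 5² + 8² = 25 + 64 = 89  — 89 repeats.
That took 9 steps.

9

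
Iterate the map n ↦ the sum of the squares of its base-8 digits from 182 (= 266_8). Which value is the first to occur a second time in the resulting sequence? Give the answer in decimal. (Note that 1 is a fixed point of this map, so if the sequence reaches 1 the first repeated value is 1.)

1

182 = (2,6,6)_8 → 2² + 6² + 6² = 4 + 36 + 36 = 76
76 = (1,1,4)_8 → 1² + 1² + 4² = 1 + 1 + 16 = 18
18 = (2,2)_8 → 2² + 2² = 4 + 4 = 8
8 = (1,0)_8 → 1² + 0² = 1 + 0 = 1  — reached the fixed point 1.
1 → 1, so 1 is the first repeated value.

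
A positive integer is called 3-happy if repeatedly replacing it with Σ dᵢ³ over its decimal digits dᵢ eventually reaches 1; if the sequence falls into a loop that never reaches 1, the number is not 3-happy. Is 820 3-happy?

not 3-happy

820 → 8³ + 2³ + 0³ = 520
520 → 5³ + 2³ + 0³ = 133
133 → 1³ + 3³ + 3³ = 55
55 → 5³ + 5³ = 250
250 → 2³ + 5³ + 0³ = 133  — 133 already seen; the sequence cycles without reaching 1.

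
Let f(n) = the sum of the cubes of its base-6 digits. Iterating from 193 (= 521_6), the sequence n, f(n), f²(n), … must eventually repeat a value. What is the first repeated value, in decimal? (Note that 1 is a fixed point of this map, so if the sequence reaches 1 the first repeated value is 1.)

193 = (5,2,1)_6 → 134
134 = (3,4,2)_6 → 99
99 = (2,4,3)_6 → 99  — 99 already appeared earlier.

99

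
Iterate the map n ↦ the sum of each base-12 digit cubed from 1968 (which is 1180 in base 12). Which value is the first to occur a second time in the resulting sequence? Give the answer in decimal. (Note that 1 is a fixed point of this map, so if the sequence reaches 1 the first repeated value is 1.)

1539

1968 = (1,1,8,0)_12 → 1³ + 1³ + 8³ + 0³ = 514
514 = (3,6,10)_12 → 3³ + 6³ + 10³ = 1243
1243 = (8,7,7)_12 → 8³ + 7³ + 7³ = 1198
1198 = (8,3,10)_12 → 8³ + 3³ + 10³ = 1539
1539 = (10,8,3)_12 → 10³ + 8³ + 3³ = 1539  — 1539 already appeared earlier.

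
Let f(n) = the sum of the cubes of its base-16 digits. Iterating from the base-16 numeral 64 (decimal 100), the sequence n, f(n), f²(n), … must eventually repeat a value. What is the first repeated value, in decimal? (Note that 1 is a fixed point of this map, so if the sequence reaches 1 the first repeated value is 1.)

1

100 = (6,4)_16 → 6³ + 4³ = 216 + 64 = 280
280 = (1,1,8)_16 → 1³ + 1³ + 8³ = 1 + 1 + 512 = 514
514 = (2,0,2)_16 → 2³ + 0³ + 2³ = 8 + 0 + 8 = 16
16 = (1,0)_16 → 1³ + 0³ = 1 + 0 = 1  — reached the fixed point 1.
1 → 1, so 1 is the first repeated value.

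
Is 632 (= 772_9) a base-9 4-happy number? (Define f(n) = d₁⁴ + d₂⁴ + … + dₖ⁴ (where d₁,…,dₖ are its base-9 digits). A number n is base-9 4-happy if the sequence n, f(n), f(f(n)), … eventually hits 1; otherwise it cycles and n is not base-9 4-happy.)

not base-9 4-happy

632 = (7,7,2)_9 → 7⁴ + 7⁴ + 2⁴ = 2401 + 2401 + 16 = 4818
4818 = (6,5,4,3)_9 → 6⁴ + 5⁴ + 4⁴ + 3⁴ = 1296 + 625 + 256 + 81 = 2258
2258 = (3,0,7,8)_9 → 3⁴ + 0⁴ + 7⁴ + 8⁴ = 81 + 0 + 2401 + 4096 = 6578
6578 = (1,0,0,1,8)_9 → 1⁴ + 0⁴ + 0⁴ + 1⁴ + 8⁴ = 1 + 0 + 0 + 1 + 4096 = 4098
4098 = (5,5,5,3)_9 → 5⁴ + 5⁴ + 5⁴ + 3⁴ = 625 + 625 + 625 + 81 = 1956
1956 = (2,6,1,3)_9 → 2⁴ + 6⁴ + 1⁴ + 3⁴ = 16 + 1296 + 1 + 81 = 1394
1394 = (1,8,1,8)_9 → 1⁴ + 8⁴ + 1⁴ + 8⁴ = 1 + 4096 + 1 + 4096 = 8194
8194 = (1,2,2,1,4)_9 → 1⁴ + 2⁴ + 2⁴ + 1⁴ + 4⁴ = 1 + 16 + 16 + 1 + 256 = 290
290 = (3,5,2)_9 → 3⁴ + 5⁴ + 2⁴ = 81 + 625 + 16 = 722
722 = (8,8,2)_9 → 8⁴ + 8⁴ + 2⁴ = 4096 + 4096 + 16 = 8208
8208 = (1,2,2,3,0)_9 → 1⁴ + 2⁴ + 2⁴ + 3⁴ + 0⁴ = 1 + 16 + 16 + 81 + 0 = 114
114 = (1,3,6)_9 → 1⁴ + 3⁴ + 6⁴ = 1 + 81 + 1296 = 1378
1378 = (1,8,0,1)_9 → 1⁴ + 8⁴ + 0⁴ + 1⁴ = 1 + 4096 + 0 + 1 = 4098  — 4098 already seen; the sequence cycles without reaching 1.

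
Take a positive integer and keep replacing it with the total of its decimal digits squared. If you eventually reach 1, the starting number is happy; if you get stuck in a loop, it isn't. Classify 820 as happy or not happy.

happy

820 → 8² + 2² + 0² = 64 + 4 + 0 = 68
68 → 6² + 8² = 36 + 64 = 100
100 → 1² + 0² + 0² = 1 + 0 + 0 = 1  — reached 1.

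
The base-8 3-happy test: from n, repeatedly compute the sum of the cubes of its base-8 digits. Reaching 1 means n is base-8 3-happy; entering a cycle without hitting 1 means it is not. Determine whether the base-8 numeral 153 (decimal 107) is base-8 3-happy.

107 = (1,5,3)_8 → 153
153 = (2,3,1)_8 → 36
36 = (4,4)_8 → 128
128 = (2,0,0)_8 → 8
8 = (1,0)_8 → 1  — reached 1.

base-8 3-happy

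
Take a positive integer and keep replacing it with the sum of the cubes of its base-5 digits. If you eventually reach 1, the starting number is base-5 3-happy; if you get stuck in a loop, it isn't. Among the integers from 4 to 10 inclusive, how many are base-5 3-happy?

4: 4 → 64 → 80 → 28 → 28  — not base-5 3-happy
5: 5 → 1  — base-5 3-happy
6: 6 → 2 → 8 → 28 → 28  — not base-5 3-happy
7: 7 → 9 → 65 → 35 → 9  — not base-5 3-happy
8: 8 → 28 → 28  — not base-5 3-happy
9: 9 → 65 → 35 → 9  — not base-5 3-happy
10: 10 → 8 → 28 → 28  — not base-5 3-happy
base-5 3-happy: 5

1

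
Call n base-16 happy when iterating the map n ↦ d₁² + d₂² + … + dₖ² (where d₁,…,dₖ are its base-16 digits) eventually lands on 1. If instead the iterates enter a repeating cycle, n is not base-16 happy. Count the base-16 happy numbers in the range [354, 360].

1

354: 354 → 41 → 85 → 50 → 13 → 169 → 181 → 146 → 85  (repeats 85)
355: 355 → 46 → 200 → 208 → 169 → 181 → 146 → 85 → 50 → 13 → 169  (repeats 169)
356: 356 → 53 → 34 → 8 → 64 → 16 → 1  (reaches 1)
357: 357 → 62 → 205 → 313 → 91 → 146 → 85 → 50 → 13 → 169 → 181 → 146  (repeats 146)
358: 358 → 73 → 97 → 37 → 29 → 170 → 200 → 208 → 169 → 181 → 146 → 85 → 50 → 13 → 169  (repeats 169)
359: 359 → 86 → 61 → 178 → 125 → 218 → 269 → 170 → 200 → 208 → 169 → 181 → 146 → 85 → 50 → 13 → 169  (repeats 169)
360: 360 → 101 → 61 → 178 → 125 → 218 → 269 → 170 → 200 → 208 → 169 → 181 → 146 → 85 → 50 → 13 → 169  (repeats 169)
base-16 happy: 356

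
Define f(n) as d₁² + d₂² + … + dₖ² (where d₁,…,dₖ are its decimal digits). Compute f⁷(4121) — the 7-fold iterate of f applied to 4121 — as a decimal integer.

89

4121 → 4² + 1² + 2² + 1² = 22
22 → 2² + 2² = 8
8 → 8² = 64
64 → 6² + 4² = 52
52 → 5² + 2² = 29
29 → 2² + 9² = 85
85 → 8² + 5² = 89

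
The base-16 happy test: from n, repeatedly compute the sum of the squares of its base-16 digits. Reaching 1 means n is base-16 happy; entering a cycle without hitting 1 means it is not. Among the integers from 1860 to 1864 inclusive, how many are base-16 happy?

1860: 1860 → 81 → 26 → 101 → 61 → 178 → 125 → 218 → 269 → 170 → 200 → 208 → 169 → 181 → 146 → 85 → 50 → 13 → 169  (repeats 169)
1861: 1861 → 90 → 125 → 218 → 269 → 170 → 200 → 208 → 169 → 181 → 146 → 85 → 50 → 13 → 169  (repeats 169)
1862: 1862 → 101 → 61 → 178 → 125 → 218 → 269 → 170 → 200 → 208 → 169 → 181 → 146 → 85 → 50 → 13 → 169  (repeats 169)
1863: 1863 → 114 → 53 → 34 → 8 → 64 → 16 → 1  (reaches 1)
1864: 1864 → 129 → 65 → 17 → 2 → 4 → 16 → 1  (reaches 1)
base-16 happy: 1863, 1864

2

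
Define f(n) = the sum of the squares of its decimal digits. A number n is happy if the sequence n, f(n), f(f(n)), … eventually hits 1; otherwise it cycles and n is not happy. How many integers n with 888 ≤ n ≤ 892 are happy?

888: 888 → 192 → 86 → 100 → 1  — happy
889: 889 → 209 → 85 → 89 → 145 → 42 → 20 → 4 → 16 → 37 → 58 → 89  — not happy
890: 890 → 145 → 42 → 20 → 4 → 16 → 37 → 58 → 89 → 145  — not happy
891: 891 → 146 → 53 → 34 → 25 → 29 → 85 → 89 → 145 → 42 → 20 → 4 → 16 → 37 → 58 → 89  — not happy
892: 892 → 149 → 98 → 145 → 42 → 20 → 4 → 16 → 37 → 58 → 89 → 145  — not happy
happy: 888

1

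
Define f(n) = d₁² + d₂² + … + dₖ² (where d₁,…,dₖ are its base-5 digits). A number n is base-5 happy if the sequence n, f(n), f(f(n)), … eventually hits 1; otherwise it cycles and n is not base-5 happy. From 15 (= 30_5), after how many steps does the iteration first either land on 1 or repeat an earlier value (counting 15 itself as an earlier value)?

4

15 = (3,0)_5 → 3² + 0² = 9 + 0 = 9
9 = (1,4)_5 → 1² + 4² = 1 + 16 = 17
17 = (3,2)_5 → 3² + 2² = 9 + 4 = 13
13 = (2,3)_5 → 2² + 3² = 4 + 9 = 13  — 13 repeats.
That took 4 steps.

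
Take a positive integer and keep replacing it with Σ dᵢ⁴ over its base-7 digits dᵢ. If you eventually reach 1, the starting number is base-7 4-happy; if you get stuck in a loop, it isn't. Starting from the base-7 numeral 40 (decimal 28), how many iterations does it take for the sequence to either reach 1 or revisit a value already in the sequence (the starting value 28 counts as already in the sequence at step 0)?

9

28 = (4,0)_7 → 4⁴ + 0⁴ = 256
256 = (5,1,4)_7 → 5⁴ + 1⁴ + 4⁴ = 882
882 = (2,4,0,0)_7 → 2⁴ + 4⁴ + 0⁴ + 0⁴ = 272
272 = (5,3,6)_7 → 5⁴ + 3⁴ + 6⁴ = 2002
2002 = (5,5,6,0)_7 → 5⁴ + 5⁴ + 6⁴ + 0⁴ = 2546
2546 = (1,0,2,6,5)_7 → 1⁴ + 0⁴ + 2⁴ + 6⁴ + 5⁴ = 1938
1938 = (5,4,3,6)_7 → 5⁴ + 4⁴ + 3⁴ + 6⁴ = 2258
2258 = (6,4,0,4)_7 → 6⁴ + 4⁴ + 0⁴ + 4⁴ = 1808
1808 = (5,1,6,2)_7 → 5⁴ + 1⁴ + 6⁴ + 2⁴ = 1938  — 1938 repeats.
That took 9 steps.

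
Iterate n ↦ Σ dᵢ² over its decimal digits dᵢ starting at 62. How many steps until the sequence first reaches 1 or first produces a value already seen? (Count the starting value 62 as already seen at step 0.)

62 → 6² + 2² = 36 + 4 = 40
40 → 4² + 0² = 16 + 0 = 16
16 → 1² + 6² = 1 + 36 = 37
37 → 3² + 7² = 9 + 49 = 58
58 → 5² + 8² = 25 + 64 = 89
89 → 8² + 9² = 64 + 81 = 145
145 → 1² + 4² + 5² = 1 + 16 + 25 = 42
42 → 4² + 2² = 16 + 4 = 20
20 → 2² + 0² = 4 + 0 = 4
4 → 4² = 16  — 16 repeats.
That took 10 steps.

10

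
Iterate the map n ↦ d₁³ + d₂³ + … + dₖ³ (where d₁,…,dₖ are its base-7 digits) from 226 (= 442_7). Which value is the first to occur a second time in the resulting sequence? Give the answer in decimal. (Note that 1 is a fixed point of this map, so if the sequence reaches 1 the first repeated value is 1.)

244

226 = (4,4,2)_7 → 4³ + 4³ + 2³ = 64 + 64 + 8 = 136
136 = (2,5,3)_7 → 2³ + 5³ + 3³ = 8 + 125 + 27 = 160
160 = (3,1,6)_7 → 3³ + 1³ + 6³ = 27 + 1 + 216 = 244
244 = (4,6,6)_7 → 4³ + 6³ + 6³ = 64 + 216 + 216 = 496
496 = (1,3,0,6)_7 → 1³ + 3³ + 0³ + 6³ = 1 + 27 + 0 + 216 = 244  — 244 already appeared earlier.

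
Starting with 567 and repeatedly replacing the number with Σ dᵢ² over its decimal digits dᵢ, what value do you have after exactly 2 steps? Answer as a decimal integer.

2

567 → 110
110 → 2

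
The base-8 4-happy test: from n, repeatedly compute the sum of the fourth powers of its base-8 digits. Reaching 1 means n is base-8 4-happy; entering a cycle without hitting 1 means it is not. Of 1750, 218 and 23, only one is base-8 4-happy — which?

1750: 1750 → 1474 → 2433 → 1553 → 98 → 273 → 273  — repeats 273 (not base-8 4-happy)
218: 218 → 178 → 1328 → 1568 → 337 → 642 → 33 → 257 → 257  — repeats 257 (not base-8 4-happy)
23: 23 → 2417 → 2178 → 288 → 512 → 1  — reaches 1 (base-8 4-happy)

23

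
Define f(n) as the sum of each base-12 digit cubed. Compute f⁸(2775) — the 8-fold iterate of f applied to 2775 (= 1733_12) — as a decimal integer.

2775 = (1,7,3,3)_12 → 1³ + 7³ + 3³ + 3³ = 398
398 = (2,9,2)_12 → 2³ + 9³ + 2³ = 745
745 = (5,2,1)_12 → 5³ + 2³ + 1³ = 134
134 = (11,2)_12 → 11³ + 2³ = 1339
1339 = (9,3,7)_12 → 9³ + 3³ + 7³ = 1099
1099 = (7,7,7)_12 → 7³ + 7³ + 7³ = 1029
1029 = (7,1,9)_12 → 7³ + 1³ + 9³ = 1073
1073 = (7,5,5)_12 → 7³ + 5³ + 5³ = 593

593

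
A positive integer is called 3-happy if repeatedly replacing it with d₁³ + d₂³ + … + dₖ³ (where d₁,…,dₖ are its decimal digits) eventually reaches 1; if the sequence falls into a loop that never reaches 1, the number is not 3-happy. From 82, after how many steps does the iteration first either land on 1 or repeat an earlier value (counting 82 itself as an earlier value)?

82 → 8³ + 2³ = 520
520 → 5³ + 2³ + 0³ = 133
133 → 1³ + 3³ + 3³ = 55
55 → 5³ + 5³ = 250
250 → 2³ + 5³ + 0³ = 133  — 133 repeats.
That took 5 steps.

5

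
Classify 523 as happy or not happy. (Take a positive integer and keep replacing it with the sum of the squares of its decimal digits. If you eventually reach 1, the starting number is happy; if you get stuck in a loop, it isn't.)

not happy

523 → 5² + 2² + 3² = 38
38 → 3² + 8² = 73
73 → 7² + 3² = 58
58 → 5² + 8² = 89
89 → 8² + 9² = 145
145 → 1² + 4² + 5² = 42
42 → 4² + 2² = 20
20 → 2² + 0² = 4
4 → 4² = 16
16 → 1² + 6² = 37
37 → 3² + 7² = 58  — 58 already seen; the sequence cycles without reaching 1.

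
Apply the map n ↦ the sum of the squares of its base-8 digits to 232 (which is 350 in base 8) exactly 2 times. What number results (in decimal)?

232 = (3,5,0)_8 → 3² + 5² + 0² = 9 + 25 + 0 = 34
34 = (4,2)_8 → 4² + 2² = 16 + 4 = 20

20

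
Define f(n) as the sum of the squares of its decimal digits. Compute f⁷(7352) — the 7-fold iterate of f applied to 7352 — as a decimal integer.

37

7352 → 7² + 3² + 5² + 2² = 49 + 9 + 25 + 4 = 87
87 → 8² + 7² = 64 + 49 = 113
113 → 1² + 1² + 3² = 1 + 1 + 9 = 11
11 → 1² + 1² = 1 + 1 = 2
2 → 2² = 4
4 → 4² = 16
16 → 1² + 6² = 1 + 36 = 37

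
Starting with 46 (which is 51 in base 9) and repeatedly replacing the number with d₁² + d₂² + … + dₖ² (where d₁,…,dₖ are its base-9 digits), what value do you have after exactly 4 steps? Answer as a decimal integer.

68

46 = (5,1)_9 → 5² + 1² = 26
26 = (2,8)_9 → 2² + 8² = 68
68 = (7,5)_9 → 7² + 5² = 74
74 = (8,2)_9 → 8² + 2² = 68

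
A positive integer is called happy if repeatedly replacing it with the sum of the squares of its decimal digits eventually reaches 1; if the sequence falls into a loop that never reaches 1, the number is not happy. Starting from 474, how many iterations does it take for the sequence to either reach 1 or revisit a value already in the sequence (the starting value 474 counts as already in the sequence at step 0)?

12

474 → 4² + 7² + 4² = 16 + 49 + 16 = 81
81 → 8² + 1² = 64 + 1 = 65
65 → 6² + 5² = 36 + 25 = 61
61 → 6² + 1² = 36 + 1 = 37
37 → 3² + 7² = 9 + 49 = 58
58 → 5² + 8² = 25 + 64 = 89
89 → 8² + 9² = 64 + 81 = 145
145 → 1² + 4² + 5² = 1 + 16 + 25 = 42
42 → 4² + 2² = 16 + 4 = 20
20 → 2² + 0² = 4 + 0 = 4
4 → 4² = 16
16 → 1² + 6² = 1 + 36 = 37  — 37 repeats.
That took 12 steps.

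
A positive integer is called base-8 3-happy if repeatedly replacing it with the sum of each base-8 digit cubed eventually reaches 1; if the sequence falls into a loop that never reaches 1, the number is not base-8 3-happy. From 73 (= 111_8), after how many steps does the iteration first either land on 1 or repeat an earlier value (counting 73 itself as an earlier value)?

5

73 = (1,1,1)_8 → 1³ + 1³ + 1³ = 1 + 1 + 1 = 3
3 = (3)_8 → 3³ = 27
27 = (3,3)_8 → 3³ + 3³ = 27 + 27 = 54
54 = (6,6)_8 → 6³ + 6³ = 216 + 216 = 432
432 = (6,6,0)_8 → 6³ + 6³ + 0³ = 216 + 216 + 0 = 432  — 432 repeats.
That took 5 steps.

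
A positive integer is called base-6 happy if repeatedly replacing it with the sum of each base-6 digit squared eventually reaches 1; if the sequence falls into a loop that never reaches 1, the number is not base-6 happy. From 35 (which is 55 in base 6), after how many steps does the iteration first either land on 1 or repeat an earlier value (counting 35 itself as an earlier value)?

35 = (5,5)_6 → 5² + 5² = 25 + 25 = 50
50 = (1,2,2)_6 → 1² + 2² + 2² = 1 + 4 + 4 = 9
9 = (1,3)_6 → 1² + 3² = 1 + 9 = 10
10 = (1,4)_6 → 1² + 4² = 1 + 16 = 17
17 = (2,5)_6 → 2² + 5² = 4 + 25 = 29
29 = (4,5)_6 → 4² + 5² = 16 + 25 = 41
41 = (1,0,5)_6 → 1² + 0² + 5² = 1 + 0 + 25 = 26
26 = (4,2)_6 → 4² + 2² = 16 + 4 = 20
20 = (3,2)_6 → 3² + 2² = 9 + 4 = 13
13 = (2,1)_6 → 2² + 1² = 4 + 1 = 5
5 = (5)_6 → 5² = 25
25 = (4,1)_6 → 4² + 1² = 16 + 1 = 17  — 17 repeats.
That took 12 steps.

12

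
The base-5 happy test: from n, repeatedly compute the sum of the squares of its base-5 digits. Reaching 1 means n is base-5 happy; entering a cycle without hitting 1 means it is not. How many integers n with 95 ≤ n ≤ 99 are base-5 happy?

95: 95 → 25 → 1  (reaches 1)
96: 96 → 26 → 2 → 4 → 16 → 10 → 4  (repeats 4)
97: 97 → 29 → 17 → 13 → 13  (repeats 13)
98: 98 → 34 → 18 → 18  (repeats 18)
99: 99 → 41 → 11 → 5 → 1  (reaches 1)
base-5 happy: 95, 99

2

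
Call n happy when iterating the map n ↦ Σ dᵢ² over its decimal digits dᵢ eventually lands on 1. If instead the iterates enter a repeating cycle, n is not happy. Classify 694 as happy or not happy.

happy

694 → 6² + 9² + 4² = 133
133 → 1² + 3² + 3² = 19
19 → 1² + 9² = 82
82 → 8² + 2² = 68
68 → 6² + 8² = 100
100 → 1² + 0² + 0² = 1  — reached 1.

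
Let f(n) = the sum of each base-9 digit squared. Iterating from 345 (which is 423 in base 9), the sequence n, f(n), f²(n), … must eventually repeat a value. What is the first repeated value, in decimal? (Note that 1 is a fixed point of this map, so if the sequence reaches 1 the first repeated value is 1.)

345 = (4,2,3)_9 → 4² + 2² + 3² = 16 + 4 + 9 = 29
29 = (3,2)_9 → 3² + 2² = 9 + 4 = 13
13 = (1,4)_9 → 1² + 4² = 1 + 16 = 17
17 = (1,8)_9 → 1² + 8² = 1 + 64 = 65
65 = (7,2)_9 → 7² + 2² = 49 + 4 = 53
53 = (5,8)_9 → 5² + 8² = 25 + 64 = 89
89 = (1,0,8)_9 → 1² + 0² + 8² = 1 + 0 + 64 = 65  — 65 already appeared earlier.

65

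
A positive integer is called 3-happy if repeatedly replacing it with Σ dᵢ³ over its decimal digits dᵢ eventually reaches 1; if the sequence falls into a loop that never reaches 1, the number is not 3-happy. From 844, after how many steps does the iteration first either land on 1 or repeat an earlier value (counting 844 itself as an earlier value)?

7

844 → 8³ + 4³ + 4³ = 640
640 → 6³ + 4³ + 0³ = 280
280 → 2³ + 8³ + 0³ = 520
520 → 5³ + 2³ + 0³ = 133
133 → 1³ + 3³ + 3³ = 55
55 → 5³ + 5³ = 250
250 → 2³ + 5³ + 0³ = 133  — 133 repeats.
That took 7 steps.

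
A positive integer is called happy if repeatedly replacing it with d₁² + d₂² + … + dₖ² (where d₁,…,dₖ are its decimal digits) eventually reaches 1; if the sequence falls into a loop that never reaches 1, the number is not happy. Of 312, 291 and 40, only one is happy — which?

291

312: 312 → 14 → 17 → 50 → 25 → 29 → 85 → 89 → 145 → 42 → 20 → 4 → 16 → 37 → 58 → 89  — repeats 89 (not happy)
291: 291 → 86 → 100 → 1  — reaches 1 (happy)
40: 40 → 16 → 37 → 58 → 89 → 145 → 42 → 20 → 4 → 16  — repeats 16 (not happy)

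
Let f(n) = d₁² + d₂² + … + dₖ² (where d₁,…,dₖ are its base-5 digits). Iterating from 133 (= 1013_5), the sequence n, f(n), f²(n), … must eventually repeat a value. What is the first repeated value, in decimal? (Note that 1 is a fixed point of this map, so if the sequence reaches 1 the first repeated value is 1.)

133 = (1,0,1,3)_5 → 1² + 0² + 1² + 3² = 1 + 0 + 1 + 9 = 11
11 = (2,1)_5 → 2² + 1² = 4 + 1 = 5
5 = (1,0)_5 → 1² + 0² = 1 + 0 = 1  — reached the fixed point 1.
1 → 1, so 1 is the first repeated value.

1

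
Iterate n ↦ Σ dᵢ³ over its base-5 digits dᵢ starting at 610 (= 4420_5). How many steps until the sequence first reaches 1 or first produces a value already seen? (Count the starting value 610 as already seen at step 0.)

610 = (4,4,2,0)_5 → 4³ + 4³ + 2³ + 0³ = 64 + 64 + 8 + 0 = 136
136 = (1,0,2,1)_5 → 1³ + 0³ + 2³ + 1³ = 1 + 0 + 8 + 1 = 10
10 = (2,0)_5 → 2³ + 0³ = 8 + 0 = 8
8 = (1,3)_5 → 1³ + 3³ = 1 + 27 = 28
28 = (1,0,3)_5 → 1³ + 0³ + 3³ = 1 + 0 + 27 = 28  — 28 repeats.
That took 5 steps.

5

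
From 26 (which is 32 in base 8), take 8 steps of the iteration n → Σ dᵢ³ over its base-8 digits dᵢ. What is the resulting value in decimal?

440

26 = (3,2)_8 → 35
35 = (4,3)_8 → 91
91 = (1,3,3)_8 → 55
55 = (6,7)_8 → 559
559 = (1,0,5,7)_8 → 469
469 = (7,2,5)_8 → 476
476 = (7,3,4)_8 → 434
434 = (6,6,2)_8 → 440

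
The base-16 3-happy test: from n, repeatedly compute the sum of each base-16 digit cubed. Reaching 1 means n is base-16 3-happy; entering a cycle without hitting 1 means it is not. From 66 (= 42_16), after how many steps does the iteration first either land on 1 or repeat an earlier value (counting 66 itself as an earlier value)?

66 = (4,2)_16 → 4³ + 2³ = 64 + 8 = 72
72 = (4,8)_16 → 4³ + 8³ = 64 + 512 = 576
576 = (2,4,0)_16 → 2³ + 4³ + 0³ = 8 + 64 + 0 = 72  — 72 repeats.
That took 3 steps.

3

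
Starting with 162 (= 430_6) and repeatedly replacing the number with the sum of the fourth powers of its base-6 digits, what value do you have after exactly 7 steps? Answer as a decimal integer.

162 = (4,3,0)_6 → 4⁴ + 3⁴ + 0⁴ = 256 + 81 + 0 = 337
337 = (1,3,2,1)_6 → 1⁴ + 3⁴ + 2⁴ + 1⁴ = 1 + 81 + 16 + 1 = 99
99 = (2,4,3)_6 → 2⁴ + 4⁴ + 3⁴ = 16 + 256 + 81 = 353
353 = (1,3,4,5)_6 → 1⁴ + 3⁴ + 4⁴ + 5⁴ = 1 + 81 + 256 + 625 = 963
963 = (4,2,4,3)_6 → 4⁴ + 2⁴ + 4⁴ + 3⁴ = 256 + 16 + 256 + 81 = 609
609 = (2,4,5,3)_6 → 2⁴ + 4⁴ + 5⁴ + 3⁴ = 16 + 256 + 625 + 81 = 978
978 = (4,3,1,0)_6 → 4⁴ + 3⁴ + 1⁴ + 0⁴ = 256 + 81 + 1 + 0 = 338

338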